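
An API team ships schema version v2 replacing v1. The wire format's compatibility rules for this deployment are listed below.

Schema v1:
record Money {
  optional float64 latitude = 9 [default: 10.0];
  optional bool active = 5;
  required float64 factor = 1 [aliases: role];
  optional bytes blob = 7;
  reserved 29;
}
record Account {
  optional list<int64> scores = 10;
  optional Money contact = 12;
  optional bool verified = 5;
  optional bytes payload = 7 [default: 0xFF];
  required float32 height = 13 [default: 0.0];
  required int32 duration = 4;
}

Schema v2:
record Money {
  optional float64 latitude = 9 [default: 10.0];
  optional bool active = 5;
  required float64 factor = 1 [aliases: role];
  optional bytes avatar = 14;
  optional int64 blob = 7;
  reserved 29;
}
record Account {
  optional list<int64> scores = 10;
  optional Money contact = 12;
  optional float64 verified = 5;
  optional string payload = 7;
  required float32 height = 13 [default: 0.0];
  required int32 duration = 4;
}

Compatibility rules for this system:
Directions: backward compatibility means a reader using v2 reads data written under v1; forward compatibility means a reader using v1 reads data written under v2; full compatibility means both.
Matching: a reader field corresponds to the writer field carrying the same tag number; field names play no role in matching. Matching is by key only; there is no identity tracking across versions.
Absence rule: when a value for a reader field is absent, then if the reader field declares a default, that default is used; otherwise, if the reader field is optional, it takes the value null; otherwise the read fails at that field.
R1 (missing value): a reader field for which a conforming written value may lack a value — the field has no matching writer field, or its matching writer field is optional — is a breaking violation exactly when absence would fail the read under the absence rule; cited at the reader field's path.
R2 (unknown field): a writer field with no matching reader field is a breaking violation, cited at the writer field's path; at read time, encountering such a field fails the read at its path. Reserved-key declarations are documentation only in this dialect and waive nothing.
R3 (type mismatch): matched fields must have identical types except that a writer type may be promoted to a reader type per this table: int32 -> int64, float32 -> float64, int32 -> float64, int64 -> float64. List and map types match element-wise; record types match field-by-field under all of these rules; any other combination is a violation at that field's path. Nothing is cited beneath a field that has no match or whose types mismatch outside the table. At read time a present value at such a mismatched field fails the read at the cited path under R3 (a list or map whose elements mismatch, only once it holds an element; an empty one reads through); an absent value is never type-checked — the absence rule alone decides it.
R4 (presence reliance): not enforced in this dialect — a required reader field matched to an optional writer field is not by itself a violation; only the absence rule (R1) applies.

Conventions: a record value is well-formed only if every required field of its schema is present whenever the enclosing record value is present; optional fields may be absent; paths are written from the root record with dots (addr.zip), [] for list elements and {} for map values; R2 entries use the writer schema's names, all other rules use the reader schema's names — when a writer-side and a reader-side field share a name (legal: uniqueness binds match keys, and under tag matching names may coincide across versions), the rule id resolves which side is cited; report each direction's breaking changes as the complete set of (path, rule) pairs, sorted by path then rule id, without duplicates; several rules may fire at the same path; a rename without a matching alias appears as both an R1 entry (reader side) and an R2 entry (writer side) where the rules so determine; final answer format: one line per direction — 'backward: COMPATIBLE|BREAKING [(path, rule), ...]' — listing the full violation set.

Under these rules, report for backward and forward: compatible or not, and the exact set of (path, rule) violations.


each type pair in Account: writer, then reader
backward for Account (reader v2, writer v1):
  writer optional, list<int64> -> list<int64>: reader scores maps from writer scores
  writer optional, Money -> Money: reader contact maps from writer contact
  writer optional, bool -> float64: reader verified maps from writer verified
  writer optional, bytes -> string: reader payload maps from writer payload
  writer required, float32 -> float32: reader height maps from writer height
  writer required, int32 -> int32: reader duration maps from writer duration
  writer optional, float64 -> float64: reader contact.latitude maps from writer contact.latitude
  writer optional, bool -> bool: reader contact.active maps from writer contact.active
  writer required, float64 -> float64: reader contact.factor maps from writer contact.factor
  no writer field matches reader contact.avatar
  writer optional, bytes -> int64: reader contact.blob maps from writer contact.blob
  rule R3 violated at contact.blob
  rule R3 violated at payload
  rule R3 violated at verified
  => 3 violation(s): backward is BREAKING for Account
forward for Account (reader v1, writer v2):
  writer optional, list<int64> -> list<int64>: reader scores maps from writer scores
  writer optional, Money -> Money: reader contact maps from writer contact
  writer optional, float64 -> bool: reader verified maps from writer verified
  writer optional, string -> bytes: reader payload maps from writer payload
  writer required, float32 -> float32: reader height maps from writer height
  writer required, int32 -> int32: reader duration maps from writer duration
  writer optional, float64 -> float64: reader contact.latitude maps from writer contact.latitude
  writer optional, bool -> bool: reader contact.active maps from writer contact.active
  writer required, float64 -> float64: reader contact.factor maps from writer contact.factor
  writer optional, int64 -> bytes: reader contact.blob maps from writer contact.blob
  writer contact.avatar: unknown to reader
  rule R2 violated at contact.avatar
  rule R3 violated at contact.blob
  rule R3 violated at payload
  rule R3 violated at verified
  => 4 violation(s): forward is BREAKING for Account

backward: BREAKING [(contact.blob, R3), (payload, R3), (verified, R3)]; forward: BREAKING [(contact.avatar, R2), (contact.blob, R3), (payload, R3), (verified, R3)]


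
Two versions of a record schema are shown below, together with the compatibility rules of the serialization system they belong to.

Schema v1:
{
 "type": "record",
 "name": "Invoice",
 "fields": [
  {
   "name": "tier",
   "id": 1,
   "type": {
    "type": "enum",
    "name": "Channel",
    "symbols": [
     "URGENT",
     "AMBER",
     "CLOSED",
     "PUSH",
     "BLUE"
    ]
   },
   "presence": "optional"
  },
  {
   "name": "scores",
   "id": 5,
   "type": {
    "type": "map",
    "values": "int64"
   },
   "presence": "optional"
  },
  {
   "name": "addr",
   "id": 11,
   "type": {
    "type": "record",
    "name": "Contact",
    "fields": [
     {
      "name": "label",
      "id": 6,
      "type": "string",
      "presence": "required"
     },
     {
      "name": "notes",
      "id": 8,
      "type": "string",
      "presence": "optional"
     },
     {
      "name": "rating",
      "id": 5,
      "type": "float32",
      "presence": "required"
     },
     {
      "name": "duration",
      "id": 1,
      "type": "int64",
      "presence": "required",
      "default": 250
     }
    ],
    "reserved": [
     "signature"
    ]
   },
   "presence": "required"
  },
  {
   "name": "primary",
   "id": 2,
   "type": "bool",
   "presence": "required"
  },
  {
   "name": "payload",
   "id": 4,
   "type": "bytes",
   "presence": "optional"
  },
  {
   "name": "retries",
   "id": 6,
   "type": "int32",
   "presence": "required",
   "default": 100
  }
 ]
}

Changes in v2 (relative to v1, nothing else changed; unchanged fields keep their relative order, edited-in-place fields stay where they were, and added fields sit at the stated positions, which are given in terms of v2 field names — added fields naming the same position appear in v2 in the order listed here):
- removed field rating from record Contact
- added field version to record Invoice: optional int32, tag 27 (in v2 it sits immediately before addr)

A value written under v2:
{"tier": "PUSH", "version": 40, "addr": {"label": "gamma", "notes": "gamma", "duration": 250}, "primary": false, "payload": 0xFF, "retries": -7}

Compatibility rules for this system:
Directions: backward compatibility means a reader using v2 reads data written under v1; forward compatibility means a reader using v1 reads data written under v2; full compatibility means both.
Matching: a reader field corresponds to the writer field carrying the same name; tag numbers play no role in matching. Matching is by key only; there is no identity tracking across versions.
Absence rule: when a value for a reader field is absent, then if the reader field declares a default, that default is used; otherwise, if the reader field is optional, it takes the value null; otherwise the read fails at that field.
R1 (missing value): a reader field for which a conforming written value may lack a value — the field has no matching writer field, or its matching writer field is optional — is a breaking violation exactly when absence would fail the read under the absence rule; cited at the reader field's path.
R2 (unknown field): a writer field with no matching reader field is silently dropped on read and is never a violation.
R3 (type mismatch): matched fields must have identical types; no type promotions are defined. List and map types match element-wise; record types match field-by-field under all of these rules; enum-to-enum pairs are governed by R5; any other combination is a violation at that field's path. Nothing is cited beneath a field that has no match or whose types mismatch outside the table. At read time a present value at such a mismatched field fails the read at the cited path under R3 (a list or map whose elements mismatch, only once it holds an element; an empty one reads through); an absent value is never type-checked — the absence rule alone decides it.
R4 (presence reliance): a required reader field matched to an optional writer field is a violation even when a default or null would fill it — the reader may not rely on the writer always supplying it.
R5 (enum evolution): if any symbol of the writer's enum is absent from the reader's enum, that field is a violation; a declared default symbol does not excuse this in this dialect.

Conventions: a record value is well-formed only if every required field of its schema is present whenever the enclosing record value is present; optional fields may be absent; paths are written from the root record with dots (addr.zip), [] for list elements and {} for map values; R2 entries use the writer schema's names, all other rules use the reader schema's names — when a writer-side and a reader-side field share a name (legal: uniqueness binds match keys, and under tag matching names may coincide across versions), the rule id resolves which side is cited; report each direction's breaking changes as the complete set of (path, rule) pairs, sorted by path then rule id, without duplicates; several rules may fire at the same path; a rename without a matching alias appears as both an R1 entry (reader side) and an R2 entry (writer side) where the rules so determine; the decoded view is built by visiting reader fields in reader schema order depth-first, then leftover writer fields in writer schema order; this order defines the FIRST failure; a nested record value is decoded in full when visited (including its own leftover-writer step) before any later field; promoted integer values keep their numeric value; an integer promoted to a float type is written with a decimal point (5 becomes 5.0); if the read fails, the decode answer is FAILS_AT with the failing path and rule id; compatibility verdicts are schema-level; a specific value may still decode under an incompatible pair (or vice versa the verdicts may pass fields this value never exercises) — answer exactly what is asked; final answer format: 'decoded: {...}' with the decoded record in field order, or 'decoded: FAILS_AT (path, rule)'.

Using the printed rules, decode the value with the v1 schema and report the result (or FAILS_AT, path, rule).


decoded: FAILS_AT (addr.rating, R1)

the writer's type comes first in each Invoice pair
decoding the Invoice value with the v1 reader:
  tier := "PUSH"
  scores := null (missing; optional => null)
  addr.label := "gamma"
  addr.notes := "gamma"
  read fails at addr.rating under R1 (no fill)
  => FAILS_AT (addr.rating, R1)
remaining Invoice differences; none change what is asked:
  added field version to record Invoice: optional int32, tag 27 (in v2 it sits immediately before addr) -> triggers nothing under the printed rules; the Invoice answer is the same either way


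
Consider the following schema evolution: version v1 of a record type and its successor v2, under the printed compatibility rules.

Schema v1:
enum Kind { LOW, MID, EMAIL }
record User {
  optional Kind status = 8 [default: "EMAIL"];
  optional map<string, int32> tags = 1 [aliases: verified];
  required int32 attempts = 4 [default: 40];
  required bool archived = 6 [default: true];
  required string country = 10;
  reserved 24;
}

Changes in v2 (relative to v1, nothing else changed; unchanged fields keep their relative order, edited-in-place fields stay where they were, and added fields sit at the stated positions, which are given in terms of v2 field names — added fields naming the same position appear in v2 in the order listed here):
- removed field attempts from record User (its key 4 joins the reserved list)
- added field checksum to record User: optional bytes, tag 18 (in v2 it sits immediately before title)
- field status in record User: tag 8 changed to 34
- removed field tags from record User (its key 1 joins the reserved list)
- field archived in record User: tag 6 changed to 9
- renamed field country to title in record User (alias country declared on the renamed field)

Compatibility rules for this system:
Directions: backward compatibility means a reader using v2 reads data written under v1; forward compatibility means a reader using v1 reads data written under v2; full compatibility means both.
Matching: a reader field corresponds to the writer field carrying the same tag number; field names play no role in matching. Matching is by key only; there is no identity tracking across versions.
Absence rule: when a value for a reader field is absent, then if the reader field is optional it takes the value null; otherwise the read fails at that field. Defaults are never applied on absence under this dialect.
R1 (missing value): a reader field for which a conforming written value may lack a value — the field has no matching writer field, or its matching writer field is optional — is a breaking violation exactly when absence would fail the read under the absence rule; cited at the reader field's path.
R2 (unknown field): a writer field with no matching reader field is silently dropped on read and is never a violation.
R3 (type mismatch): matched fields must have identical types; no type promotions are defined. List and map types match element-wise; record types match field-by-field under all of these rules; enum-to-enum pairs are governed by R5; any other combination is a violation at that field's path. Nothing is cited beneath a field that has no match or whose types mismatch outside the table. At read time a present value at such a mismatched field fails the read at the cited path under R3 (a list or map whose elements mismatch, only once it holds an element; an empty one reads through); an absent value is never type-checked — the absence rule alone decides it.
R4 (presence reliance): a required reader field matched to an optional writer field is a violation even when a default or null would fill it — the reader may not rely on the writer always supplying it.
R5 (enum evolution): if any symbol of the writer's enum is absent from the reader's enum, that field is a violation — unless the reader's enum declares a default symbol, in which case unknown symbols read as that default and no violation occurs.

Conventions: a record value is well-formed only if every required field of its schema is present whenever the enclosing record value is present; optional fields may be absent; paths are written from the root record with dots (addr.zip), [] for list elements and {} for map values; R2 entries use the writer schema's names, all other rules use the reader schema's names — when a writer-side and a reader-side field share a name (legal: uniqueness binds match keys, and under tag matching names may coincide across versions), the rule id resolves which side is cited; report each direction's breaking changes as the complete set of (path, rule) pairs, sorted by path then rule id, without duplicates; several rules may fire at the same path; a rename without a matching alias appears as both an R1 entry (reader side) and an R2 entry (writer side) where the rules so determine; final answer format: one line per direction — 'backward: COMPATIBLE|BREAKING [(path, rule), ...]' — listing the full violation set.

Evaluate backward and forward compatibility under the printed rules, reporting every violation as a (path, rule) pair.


in User below, arrows point writer -> reader
backward analysis of User with v2 as reader and v1 as writer:
  status: no writer-side match
  archived: no writer-side match
  checksum: no writer-side match
  title: string -> string, writer required; from country
  leftover writer field: status
  leftover writer field: tags
  leftover writer field: attempts
  leftover writer field: archived
  breaking: (archived, R1)
  backward on User therefore BREAKING (1)
forward analysis of User with v1 as reader and v2 as writer:
  status: no writer-side match
  tags: no writer-side match
  attempts: no writer-side match
  archived: no writer-side match
  country: string -> string, writer required; from title
  leftover writer field: status
  leftover writer field: archived
  leftover writer field: checksum
  breaking: (archived, R1)
  breaking: (attempts, R1)
  forward on User therefore BREAKING (2)

backward: BREAKING [(archived, R1)]; forward: BREAKING [(archived, R1), (attempts, R1)]


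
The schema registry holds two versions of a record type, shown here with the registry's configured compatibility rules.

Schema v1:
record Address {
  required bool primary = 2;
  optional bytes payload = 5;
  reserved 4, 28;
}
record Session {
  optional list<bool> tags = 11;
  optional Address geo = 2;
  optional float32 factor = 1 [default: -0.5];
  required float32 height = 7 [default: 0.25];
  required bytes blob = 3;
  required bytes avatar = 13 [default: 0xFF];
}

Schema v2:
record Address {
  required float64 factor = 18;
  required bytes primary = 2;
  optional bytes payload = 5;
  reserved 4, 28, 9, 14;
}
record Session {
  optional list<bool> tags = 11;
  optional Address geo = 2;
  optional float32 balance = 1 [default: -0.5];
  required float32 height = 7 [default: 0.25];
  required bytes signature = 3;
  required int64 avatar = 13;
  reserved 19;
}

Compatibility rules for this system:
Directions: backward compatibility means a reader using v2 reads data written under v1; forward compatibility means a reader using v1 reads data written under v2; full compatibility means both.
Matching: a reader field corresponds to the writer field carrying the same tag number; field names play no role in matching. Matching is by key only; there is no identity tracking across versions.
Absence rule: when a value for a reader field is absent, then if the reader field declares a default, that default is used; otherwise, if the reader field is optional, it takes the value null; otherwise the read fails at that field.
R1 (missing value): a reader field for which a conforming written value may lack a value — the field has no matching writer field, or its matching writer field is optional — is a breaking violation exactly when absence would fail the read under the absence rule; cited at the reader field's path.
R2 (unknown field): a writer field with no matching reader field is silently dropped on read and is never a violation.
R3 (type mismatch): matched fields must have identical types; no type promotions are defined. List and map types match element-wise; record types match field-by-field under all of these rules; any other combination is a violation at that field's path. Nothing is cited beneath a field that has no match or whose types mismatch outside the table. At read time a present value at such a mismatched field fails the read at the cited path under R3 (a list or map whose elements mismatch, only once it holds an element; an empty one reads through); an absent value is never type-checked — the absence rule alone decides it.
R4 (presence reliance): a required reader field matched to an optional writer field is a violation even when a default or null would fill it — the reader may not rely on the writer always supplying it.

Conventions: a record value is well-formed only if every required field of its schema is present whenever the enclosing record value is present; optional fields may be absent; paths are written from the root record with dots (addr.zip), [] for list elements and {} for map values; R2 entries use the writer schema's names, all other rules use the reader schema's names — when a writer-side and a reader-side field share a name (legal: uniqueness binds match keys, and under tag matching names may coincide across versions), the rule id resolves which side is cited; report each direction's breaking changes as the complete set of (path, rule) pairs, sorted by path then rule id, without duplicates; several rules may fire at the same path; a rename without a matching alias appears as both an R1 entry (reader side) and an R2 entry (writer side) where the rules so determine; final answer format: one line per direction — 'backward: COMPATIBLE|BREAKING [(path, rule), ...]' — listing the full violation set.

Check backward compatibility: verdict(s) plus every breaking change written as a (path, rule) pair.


backward: BREAKING [(avatar, R3), (geo.factor, R1), (geo.primary, R3)]

arrows below run writer -> reader for Session
backward pass over Session, reader schema v2, writer schema v1:
  tags <- tags (list<bool> -> list<bool>, writer optional)
  geo <- geo (Address -> Address, writer optional)
  balance <- factor (float32 -> float32, writer optional)
  height <- height (float32 -> float32, writer required)
  signature <- blob (bytes -> bytes, writer required)
  avatar <- avatar (bytes -> int64, writer required)
  geo.factor: no writer match
  geo.primary <- geo.primary (bool -> bytes, writer required)
  geo.payload <- geo.payload (bytes -> bytes, writer optional)
  rule R3 violated at avatar
  rule R1 violated at geo.factor
  rule R3 violated at geo.primary
  => 3 violation(s): backward is BREAKING for Session
checking off the Session differences that do not matter here:
  renamed field factor to balance in record Session -> inert for the asked Session verdict: nothing fires
  renamed field blob to signature in record Session -> inert for the asked Session verdict: nothing fires


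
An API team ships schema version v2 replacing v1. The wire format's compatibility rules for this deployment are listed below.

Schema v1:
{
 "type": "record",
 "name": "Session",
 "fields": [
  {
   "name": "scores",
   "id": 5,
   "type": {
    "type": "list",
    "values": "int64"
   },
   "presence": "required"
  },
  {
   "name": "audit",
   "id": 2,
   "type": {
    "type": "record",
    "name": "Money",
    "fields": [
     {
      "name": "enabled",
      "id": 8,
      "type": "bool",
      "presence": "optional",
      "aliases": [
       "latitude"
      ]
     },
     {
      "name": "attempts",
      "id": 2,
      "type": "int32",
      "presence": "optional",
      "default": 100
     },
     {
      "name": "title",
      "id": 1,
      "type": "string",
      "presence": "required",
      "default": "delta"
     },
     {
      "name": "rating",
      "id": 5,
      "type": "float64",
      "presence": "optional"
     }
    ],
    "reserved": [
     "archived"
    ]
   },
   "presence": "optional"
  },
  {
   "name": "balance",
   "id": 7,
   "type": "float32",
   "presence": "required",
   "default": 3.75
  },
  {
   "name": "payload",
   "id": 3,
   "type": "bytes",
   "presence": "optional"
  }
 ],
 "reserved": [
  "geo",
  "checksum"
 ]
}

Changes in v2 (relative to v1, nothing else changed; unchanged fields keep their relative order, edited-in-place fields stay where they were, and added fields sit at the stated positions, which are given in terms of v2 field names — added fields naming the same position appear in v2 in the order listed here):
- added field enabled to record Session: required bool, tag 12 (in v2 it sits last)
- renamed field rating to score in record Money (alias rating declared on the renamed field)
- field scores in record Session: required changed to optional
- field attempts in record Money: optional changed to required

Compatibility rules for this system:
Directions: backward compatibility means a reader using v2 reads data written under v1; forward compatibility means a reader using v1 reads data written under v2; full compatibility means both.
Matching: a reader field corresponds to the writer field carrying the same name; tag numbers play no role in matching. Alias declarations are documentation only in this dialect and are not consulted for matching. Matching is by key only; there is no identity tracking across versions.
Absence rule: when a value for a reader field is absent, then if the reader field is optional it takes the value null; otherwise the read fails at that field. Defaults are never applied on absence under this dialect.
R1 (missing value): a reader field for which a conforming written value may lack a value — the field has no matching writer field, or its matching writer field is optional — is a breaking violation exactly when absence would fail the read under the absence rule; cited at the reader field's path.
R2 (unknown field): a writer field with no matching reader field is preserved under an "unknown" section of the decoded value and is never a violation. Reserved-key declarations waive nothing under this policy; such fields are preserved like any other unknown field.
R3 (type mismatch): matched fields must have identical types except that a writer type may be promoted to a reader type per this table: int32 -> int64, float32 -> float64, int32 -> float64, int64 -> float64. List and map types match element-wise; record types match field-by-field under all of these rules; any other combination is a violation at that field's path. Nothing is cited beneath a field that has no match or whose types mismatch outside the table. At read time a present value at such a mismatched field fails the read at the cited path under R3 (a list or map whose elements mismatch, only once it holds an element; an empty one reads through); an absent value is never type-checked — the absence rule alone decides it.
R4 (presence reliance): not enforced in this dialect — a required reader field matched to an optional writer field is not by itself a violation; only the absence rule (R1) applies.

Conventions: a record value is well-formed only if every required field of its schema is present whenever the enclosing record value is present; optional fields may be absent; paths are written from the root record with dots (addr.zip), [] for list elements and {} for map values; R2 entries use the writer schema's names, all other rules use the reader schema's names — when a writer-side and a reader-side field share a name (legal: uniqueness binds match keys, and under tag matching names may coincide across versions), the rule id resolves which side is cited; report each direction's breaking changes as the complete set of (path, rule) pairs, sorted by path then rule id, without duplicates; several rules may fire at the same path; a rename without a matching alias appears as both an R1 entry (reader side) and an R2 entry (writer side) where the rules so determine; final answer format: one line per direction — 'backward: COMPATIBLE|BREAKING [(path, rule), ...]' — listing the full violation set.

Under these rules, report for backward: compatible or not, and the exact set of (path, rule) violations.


backward: BREAKING [(audit.attempts, R1), (enabled, R1)]

each type pair in Session: writer, then reader
backward pass over Session, reader schema v2, writer schema v1:
  scores: list<int64> -> list<int64>, writer required; from scores
  audit: Money -> Money, writer optional; from audit
  balance: float32 -> float32, writer required; from balance
  payload: bytes -> bytes, writer optional; from payload
  enabled: no writer match
  audit.enabled: bool -> bool, writer optional; from audit.enabled
  audit.attempts: int32 -> int32, writer optional; from audit.attempts
  audit.title: string -> string, writer required; from audit.title
  audit.score: no writer match
  writer field audit.rating has no reader counterpart
  breaking: (audit.attempts, R1)
  breaking: (enabled, R1)
  => 2 violation(s): backward is BREAKING for Session
diffs on Session not affecting the asked answer:
  renamed field rating to score in record Money (alias rating declared on the renamed field) -> inert for the asked Session verdict: nothing fires
  field scores in record Session: required changed to optional -> its effect on Session is confined to the forward direction, not asked


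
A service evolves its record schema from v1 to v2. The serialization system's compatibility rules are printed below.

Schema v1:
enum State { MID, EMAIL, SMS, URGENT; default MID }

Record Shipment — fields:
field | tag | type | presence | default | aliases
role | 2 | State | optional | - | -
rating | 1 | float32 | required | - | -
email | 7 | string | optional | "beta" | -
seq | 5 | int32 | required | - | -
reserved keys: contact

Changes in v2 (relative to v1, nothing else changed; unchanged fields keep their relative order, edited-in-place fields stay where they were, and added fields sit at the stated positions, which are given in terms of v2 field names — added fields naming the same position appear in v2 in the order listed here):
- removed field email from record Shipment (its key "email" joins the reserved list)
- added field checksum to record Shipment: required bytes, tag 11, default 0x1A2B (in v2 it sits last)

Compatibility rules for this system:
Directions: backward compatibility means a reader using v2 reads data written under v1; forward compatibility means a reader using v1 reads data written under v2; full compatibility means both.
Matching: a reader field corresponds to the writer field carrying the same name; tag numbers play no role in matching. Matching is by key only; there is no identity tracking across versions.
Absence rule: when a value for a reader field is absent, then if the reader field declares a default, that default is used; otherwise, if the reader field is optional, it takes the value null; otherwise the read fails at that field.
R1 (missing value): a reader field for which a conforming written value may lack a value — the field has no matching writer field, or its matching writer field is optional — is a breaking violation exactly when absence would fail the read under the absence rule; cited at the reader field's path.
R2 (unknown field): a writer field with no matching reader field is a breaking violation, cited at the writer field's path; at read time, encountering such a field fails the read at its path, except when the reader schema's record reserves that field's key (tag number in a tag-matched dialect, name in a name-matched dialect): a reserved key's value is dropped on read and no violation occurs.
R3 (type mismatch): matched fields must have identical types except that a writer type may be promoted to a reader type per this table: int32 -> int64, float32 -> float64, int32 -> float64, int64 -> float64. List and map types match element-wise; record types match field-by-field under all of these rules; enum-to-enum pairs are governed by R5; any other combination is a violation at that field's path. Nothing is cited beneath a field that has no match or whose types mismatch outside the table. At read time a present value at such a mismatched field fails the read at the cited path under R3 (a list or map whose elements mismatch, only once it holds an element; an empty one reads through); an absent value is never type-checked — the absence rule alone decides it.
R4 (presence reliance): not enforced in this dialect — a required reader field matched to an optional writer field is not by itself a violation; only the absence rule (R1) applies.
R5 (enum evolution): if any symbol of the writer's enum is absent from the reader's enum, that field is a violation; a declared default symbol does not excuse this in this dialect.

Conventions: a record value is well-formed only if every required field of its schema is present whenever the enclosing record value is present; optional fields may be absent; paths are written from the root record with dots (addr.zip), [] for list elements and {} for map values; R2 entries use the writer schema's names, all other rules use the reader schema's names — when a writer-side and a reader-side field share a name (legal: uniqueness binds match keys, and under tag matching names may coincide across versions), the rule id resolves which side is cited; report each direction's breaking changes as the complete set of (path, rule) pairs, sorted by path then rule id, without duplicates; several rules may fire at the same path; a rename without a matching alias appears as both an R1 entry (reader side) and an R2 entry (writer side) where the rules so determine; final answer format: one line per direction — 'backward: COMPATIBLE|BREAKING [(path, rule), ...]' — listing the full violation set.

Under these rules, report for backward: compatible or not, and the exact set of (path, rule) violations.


the writer's type comes first in each Shipment pair
backward analysis of Shipment with v2 as reader and v1 as writer:
  State -> State, writer optional: role aligns to role
  float32 -> float32, writer required: rating aligns to rating
  int32 -> int32, writer required: seq aligns to seq
  checksum: no writer match
  leftover writer field: email
  => no violations; backward on Shipment: COMPATIBLE
remaining Shipment differences; none change what is asked:
  removed field email from record Shipment (its key "email" joins the reserved list) -> inert for the asked Shipment verdict: nothing fires
  added field checksum to record Shipment: required bytes, tag 11, default 0x1A2B (in v2 it sits last) -> fires only in the forward direction of Shipment, which is not asked here

backward: COMPATIBLE []


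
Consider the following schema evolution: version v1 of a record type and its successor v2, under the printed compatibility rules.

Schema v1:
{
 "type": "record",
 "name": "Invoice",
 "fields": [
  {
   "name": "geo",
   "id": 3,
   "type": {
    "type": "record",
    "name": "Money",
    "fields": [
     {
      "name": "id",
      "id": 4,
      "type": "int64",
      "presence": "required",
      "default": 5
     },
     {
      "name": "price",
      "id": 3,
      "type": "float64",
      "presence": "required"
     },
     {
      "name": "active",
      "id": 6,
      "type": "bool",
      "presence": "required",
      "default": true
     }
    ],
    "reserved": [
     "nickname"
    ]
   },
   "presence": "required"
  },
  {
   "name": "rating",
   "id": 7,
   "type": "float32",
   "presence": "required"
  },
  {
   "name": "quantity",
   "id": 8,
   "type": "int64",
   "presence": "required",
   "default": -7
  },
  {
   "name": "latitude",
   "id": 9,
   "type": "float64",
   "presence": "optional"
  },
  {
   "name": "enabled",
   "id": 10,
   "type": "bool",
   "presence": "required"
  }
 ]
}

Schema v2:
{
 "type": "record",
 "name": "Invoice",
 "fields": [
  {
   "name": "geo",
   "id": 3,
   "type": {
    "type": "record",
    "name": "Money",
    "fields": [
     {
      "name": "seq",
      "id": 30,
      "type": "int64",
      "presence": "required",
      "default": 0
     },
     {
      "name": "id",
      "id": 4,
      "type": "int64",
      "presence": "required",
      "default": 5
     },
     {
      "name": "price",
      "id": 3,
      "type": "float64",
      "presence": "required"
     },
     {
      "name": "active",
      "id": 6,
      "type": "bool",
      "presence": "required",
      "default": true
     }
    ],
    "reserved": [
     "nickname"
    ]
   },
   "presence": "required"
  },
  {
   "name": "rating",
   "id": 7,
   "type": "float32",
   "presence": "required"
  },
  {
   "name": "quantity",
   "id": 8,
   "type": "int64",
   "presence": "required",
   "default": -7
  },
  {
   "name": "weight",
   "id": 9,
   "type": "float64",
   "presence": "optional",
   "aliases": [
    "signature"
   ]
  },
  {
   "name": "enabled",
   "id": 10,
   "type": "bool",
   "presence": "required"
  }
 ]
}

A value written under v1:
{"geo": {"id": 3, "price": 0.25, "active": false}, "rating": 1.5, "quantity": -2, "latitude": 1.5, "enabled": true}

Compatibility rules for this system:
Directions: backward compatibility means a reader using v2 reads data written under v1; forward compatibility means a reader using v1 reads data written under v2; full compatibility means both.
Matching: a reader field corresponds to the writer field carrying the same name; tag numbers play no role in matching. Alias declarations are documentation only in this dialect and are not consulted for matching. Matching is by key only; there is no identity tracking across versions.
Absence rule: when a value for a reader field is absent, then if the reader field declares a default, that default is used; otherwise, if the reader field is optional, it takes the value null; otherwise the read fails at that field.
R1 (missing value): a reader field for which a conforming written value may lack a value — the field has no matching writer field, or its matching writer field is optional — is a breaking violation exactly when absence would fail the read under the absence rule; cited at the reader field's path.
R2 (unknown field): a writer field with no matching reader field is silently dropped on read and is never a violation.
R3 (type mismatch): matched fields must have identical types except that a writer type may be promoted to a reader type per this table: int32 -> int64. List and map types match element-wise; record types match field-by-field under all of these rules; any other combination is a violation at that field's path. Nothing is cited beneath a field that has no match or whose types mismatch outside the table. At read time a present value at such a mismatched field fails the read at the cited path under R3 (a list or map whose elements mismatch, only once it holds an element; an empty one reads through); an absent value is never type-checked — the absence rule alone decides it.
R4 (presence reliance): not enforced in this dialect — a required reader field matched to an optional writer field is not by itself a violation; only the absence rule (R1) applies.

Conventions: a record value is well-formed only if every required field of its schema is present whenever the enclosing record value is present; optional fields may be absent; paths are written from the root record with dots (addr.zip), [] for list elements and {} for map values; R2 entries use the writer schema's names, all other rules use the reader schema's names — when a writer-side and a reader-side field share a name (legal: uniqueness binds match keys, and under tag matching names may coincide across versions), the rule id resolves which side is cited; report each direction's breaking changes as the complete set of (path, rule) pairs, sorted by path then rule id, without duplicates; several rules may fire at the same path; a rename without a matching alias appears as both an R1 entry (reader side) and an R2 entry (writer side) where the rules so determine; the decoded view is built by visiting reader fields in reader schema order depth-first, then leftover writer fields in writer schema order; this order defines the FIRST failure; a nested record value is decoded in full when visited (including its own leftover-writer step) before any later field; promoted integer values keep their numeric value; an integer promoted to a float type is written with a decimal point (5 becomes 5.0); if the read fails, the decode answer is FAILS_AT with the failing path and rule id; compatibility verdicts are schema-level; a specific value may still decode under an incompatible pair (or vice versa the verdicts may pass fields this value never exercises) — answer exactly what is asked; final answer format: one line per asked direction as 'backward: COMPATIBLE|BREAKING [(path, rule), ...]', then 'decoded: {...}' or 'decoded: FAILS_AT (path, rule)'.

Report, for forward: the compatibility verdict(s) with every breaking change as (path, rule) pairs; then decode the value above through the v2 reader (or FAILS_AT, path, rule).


each type pair in Invoice: writer, then reader
checking forward for Invoice: reader v1 against writer v2:
  geo: Money -> Money, writer required; from geo
  rating: float32 -> float32, writer required; from rating
  quantity: int64 -> int64, writer required; from quantity
  latitude: no writer match
  enabled: bool -> bool, writer required; from enabled
  writer field weight has no reader counterpart
  geo.id: int64 -> int64, writer required; from geo.id
  geo.price: float64 -> float64, writer required; from geo.price
  geo.active: bool -> bool, writer required; from geo.active
  writer field geo.seq has no reader counterpart
  => forward verdict for Invoice: COMPATIBLE, no violations
decode (reader v2):
  geo.seq := 0 (missing; default applied)
  geo.id := 3
  geo.price := 0.25
  geo.active := false
  rating := 1.5
  quantity := -2
  weight := null (missing; optional => null)
  enabled := true
  writer latitude: no reader field; dropped
  => decoded: {"geo": {"seq": 0, "id": 3, "price": 0.25, "active": false}, "rating": 1.5, "quantity": -2, "weight": null, "enabled": true}

forward: COMPATIBLE []; decoded: {"geo": {"seq": 0, "id": 3, "price": 0.25, "active": false}, "rating": 1.5, "quantity": -2, "weight": null, "enabled": true}
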